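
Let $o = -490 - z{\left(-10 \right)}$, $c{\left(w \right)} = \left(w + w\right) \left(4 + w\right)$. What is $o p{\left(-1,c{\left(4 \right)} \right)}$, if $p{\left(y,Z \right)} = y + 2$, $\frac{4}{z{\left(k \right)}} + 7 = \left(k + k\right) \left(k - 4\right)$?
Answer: $- \frac{133774}{273} \approx -490.01$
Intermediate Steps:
$z{\left(k \right)} = \frac{4}{-7 + 2 k \left(-4 + k\right)}$ ($z{\left(k \right)} = \frac{4}{-7 + \left(k + k\right) \left(k - 4\right)} = \frac{4}{-7 + 2 k \left(-4 + k\right)}$)
$c{\left(w \right)} = 2 w \left(4 + w\right)$
$p{\left(y,Z \right)} = 2 + y$
$o = - \frac{133774}{273}$ ($o = -490 - \frac{4}{-7 - -80 + 2 \left(-10\right)^{2}} = -490 - \frac{4}{-7 + 80 + 2 \cdot 100} = -490 - \frac{4}{-7 + 80 + 200} = -490 - \frac{4}{273} = - \frac{133774}{273} \approx -490.01$)
$o p{\left(-1,c{\left(4 \right)} \right)} = - \frac{133774 \left(2 - 1\right)}{273} = \left(- \frac{133774}{273}\right) 1 = - \frac{133774}{273}$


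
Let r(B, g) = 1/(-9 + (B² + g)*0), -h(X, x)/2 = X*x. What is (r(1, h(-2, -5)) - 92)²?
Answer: 687241/81 ≈ 8484.5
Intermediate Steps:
h(X, x) = -2*X*x
r(B, g) = -⅑ (r(B, g) = 1/(-9 + (g + B²)*0) = 1/(-9 + 0) = 1/(-9) = -⅑)
(r(1, h(-2, -5)) - 92)² = (-⅑ - 92)² = (-829/9)² = 687241/81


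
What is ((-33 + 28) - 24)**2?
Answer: 841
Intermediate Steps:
((-33 + 28) - 24)**2 = (-5 - 24)**2 = (-29)**2 = 841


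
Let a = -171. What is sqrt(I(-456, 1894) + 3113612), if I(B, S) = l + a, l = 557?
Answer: sqrt(3113998) ≈ 1764.7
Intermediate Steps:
I(B, S) = 386 (I(B, S) = 557 - 171 = 386)
sqrt(I(-456, 1894) + 3113612) = sqrt(386 + 3113612) = sqrt(3113998)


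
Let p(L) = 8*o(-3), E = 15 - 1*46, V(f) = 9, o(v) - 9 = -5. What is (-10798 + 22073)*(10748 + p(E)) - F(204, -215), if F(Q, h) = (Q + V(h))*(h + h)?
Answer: 121636090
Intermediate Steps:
o(v) = 4 (o(v) = 9 - 5 = 4)
E = -31 (E = 15 - 46 = -31)
p(L) = 32 (p(L) = 8*4 = 32)
F(Q, h) = 2*h*(9 + Q) (F(Q, h) = (Q + 9)*(h + h) = (9 + Q)*(2*h) = 2*h*(9 + Q))
(-10798 + 22073)*(10748 + p(E)) - F(204, -215) = (-10798 + 22073)*(10748 + 32) - 2*(-215)*(9 + 204) = 11275*10780 - 2*(-215)*213 = 121544500 - 1*(-91590) = 121544500 + 91590 = 121636090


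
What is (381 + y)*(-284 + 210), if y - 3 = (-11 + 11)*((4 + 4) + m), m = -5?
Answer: -28416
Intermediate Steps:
y = 3 (y = 3 + (-11 + 11)*((4 + 4) - 5) = 3 + 0*(8 - 5) = 3 + 0*3 = 3 + 0 = 3)
(381 + y)*(-284 + 210) = (381 + 3)*(-284 + 210) = 384*(-74) = -28416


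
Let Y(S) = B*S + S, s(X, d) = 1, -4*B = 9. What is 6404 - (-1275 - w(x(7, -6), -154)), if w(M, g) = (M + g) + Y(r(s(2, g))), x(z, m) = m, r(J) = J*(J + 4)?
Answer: 30051/4 ≈ 7512.8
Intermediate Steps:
B = -9/4 (B = -¼*9 = -9/4 ≈ -2.2500)
r(J) = J*(4 + J)
Y(S) = -5*S/4 (Y(S) = -9*S/4 + S = -5*S/4)
w(M, g) = -25/4 + M + g (w(M, g) = (M + g) - 5*(4 + 1)/4 = (M + g) - 5*5/4 = (M + g) - 5/4*5 = (M + g) - 25/4 = -25/4 + M + g)
6404 - (-1275 - w(x(7, -6), -154)) = 6404 - (-1275 - (-25/4 - 6 - 154)) = 6404 - (-1275 - 1*(-665/4)) = 6404 - (-1275 + 665/4) = 6404 - 1*(-4435/4) = 6404 + 4435/4 = 30051/4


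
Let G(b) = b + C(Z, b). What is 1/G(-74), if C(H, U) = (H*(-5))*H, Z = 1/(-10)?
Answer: -20/1481 ≈ -0.013504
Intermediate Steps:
Z = -⅒ ≈ -0.10000
C(H, U) = -5*H² (C(H, U) = (-5*H)*H = -5*H²)
G(b) = -1/20 + b (G(b) = b - 5*(-⅒)² = b - 5*1/100 = b - 1/20 = -1/20 + b)
1/G(-74) = 1/(-1/20 - 74) = 1/(-1481/20) = -20/1481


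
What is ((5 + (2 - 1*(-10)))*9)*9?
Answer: 1377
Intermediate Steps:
((5 + (2 - 1*(-10)))*9)*9 = ((5 + (2 + 10))*9)*9 = ((5 + 12)*9)*9 = (17*9)*9 = 153*9 = 1377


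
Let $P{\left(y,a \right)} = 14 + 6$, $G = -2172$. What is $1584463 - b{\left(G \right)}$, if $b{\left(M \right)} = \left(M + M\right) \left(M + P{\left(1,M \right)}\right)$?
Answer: $-7763825$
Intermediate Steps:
$P{\left(y,a \right)} = 20$
$b{\left(M \right)} = 2 M \left(20 + M\right)$ ($b{\left(M \right)} = \left(M + M\right) \left(M + 20\right) = 2 M \left(20 + M\right)$)
$1584463 - b{\left(G \right)} = 1584463 - 2 \left(-2172\right) \left(20 - 2172\right) = 1584463 - 2 \left(-2172\right) \left(-2152\right) = 1584463 - 9348288 = -7763825$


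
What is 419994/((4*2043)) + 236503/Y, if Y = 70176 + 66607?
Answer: 3298930101/62099482 ≈ 53.123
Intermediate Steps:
Y = 136783
419994/((4*2043)) + 236503/Y = 419994/((4*2043)) + 236503/136783 = 419994/8172 + 236503*(1/136783) = 419994*(1/8172) + 236503/136783 = 23333/454 + 236503/136783 = 3298930101/62099482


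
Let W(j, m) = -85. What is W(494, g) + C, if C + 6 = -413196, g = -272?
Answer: -413287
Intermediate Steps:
C = -413202 (C = -6 - 413196 = -413202)
W(494, g) + C = -85 - 413202 = -413287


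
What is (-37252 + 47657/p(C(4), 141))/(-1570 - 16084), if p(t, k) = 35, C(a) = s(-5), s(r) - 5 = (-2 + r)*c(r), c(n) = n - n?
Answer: 1256163/617890 ≈ 2.0330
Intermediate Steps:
c(n) = 0
s(r) = 5 (s(r) = 5 + (-2 + r)*0 = 5 + 0 = 5)
C(a) = 5
(-37252 + 47657/p(C(4), 141))/(-1570 - 16084) = (-37252 + 47657/35)/(-1570 - 16084) = (-37252 + 47657*(1/35))/(-17654) = (-37252 + 47657/35)*(-1/17654) = -1256163/35*(-1/17654) = 1256163/617890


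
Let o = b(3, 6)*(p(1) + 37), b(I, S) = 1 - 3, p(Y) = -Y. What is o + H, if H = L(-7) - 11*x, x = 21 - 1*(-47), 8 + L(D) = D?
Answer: -835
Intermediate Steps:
L(D) = -8 + D
b(I, S) = -2
x = 68 (x = 21 + 47 = 68)
H = -763 (H = (-8 - 7) - 11*68 = -15 - 748 = -763)
o = -72 (o = -2*(-1*1 + 37) = -2*(-1 + 37) = -2*36 = -72)
o + H = -72 - 763 = -835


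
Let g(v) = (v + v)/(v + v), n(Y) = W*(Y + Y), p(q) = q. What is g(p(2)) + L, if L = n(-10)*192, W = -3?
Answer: 11521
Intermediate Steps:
n(Y) = -6*Y (n(Y) = -3*(Y + Y) = -6*Y)
L = 11520 (L = -6*(-10)*192 = 60*192 = 11520)
g(v) = 1 (g(v) = (2*v)/((2*v)) = (2*v)*(1/(2*v)) = 1)
g(p(2)) + L = 1 + 11520 = 11521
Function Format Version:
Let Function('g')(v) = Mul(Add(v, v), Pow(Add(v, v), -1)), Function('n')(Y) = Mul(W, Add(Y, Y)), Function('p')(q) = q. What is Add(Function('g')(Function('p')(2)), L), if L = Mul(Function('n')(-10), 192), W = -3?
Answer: 11521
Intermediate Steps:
Function('n')(Y) = Mul(-6, Y) (Function('n')(Y) = Mul(-3, Add(Y, Y)) = Mul(-3, Mul(2, Y)) = Mul(-6, Y))
L = 11520 (L = Mul(Mul(-6, -10), 192) = Mul(60, 192) = 11520)
Function('g')(v) = 1 (Function('g')(v) = Mul(Mul(2, v), Pow(Mul(2, v), -1)) = Mul(Mul(2, v), Mul(Rational(1, 2), Pow(v, -1))) = 1)
Add(Function('g')(Function('p')(2)), L) = Add(1, 11520) = 11521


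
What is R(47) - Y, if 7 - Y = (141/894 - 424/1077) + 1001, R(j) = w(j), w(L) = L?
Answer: 334029053/320946 ≈ 1040.8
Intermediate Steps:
R(j) = j
Y = -318944591/320946 (Y = 7 - ((141/894 - 424/1077) + 1001) = 7 - ((141*(1/894) - 424*1/1077) + 1001) = 7 - ((47/298 - 424/1077) + 1001) = 7 - (-75733/320946 + 1001) = 7 - 1*321191213/320946 = 7 - 321191213/320946 = -318944591/320946 ≈ -993.76)
R(47) - Y = 47 - 1*(-318944591/320946) = 47 + 318944591/320946 = 334029053/320946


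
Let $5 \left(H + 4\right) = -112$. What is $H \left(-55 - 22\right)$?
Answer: $\frac{10164}{5} \approx 2032.8$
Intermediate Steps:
$H = - \frac{132}{5}$ ($H = -4 + \frac{1}{5} \left(-112\right) = -4 - \frac{112}{5} = - \frac{132}{5} \approx -26.4$)
$H \left(-55 - 22\right) = - \frac{132 \left(-55 - 22\right)}{5} = \left(- \frac{132}{5}\right) \left(-77\right) = \frac{10164}{5}$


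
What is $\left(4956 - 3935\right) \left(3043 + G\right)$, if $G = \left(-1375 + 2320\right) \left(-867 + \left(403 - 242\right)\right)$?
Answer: $-678073667$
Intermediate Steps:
$G = -667170$ ($G = 945 \left(-867 + \left(403 - 242\right)\right) = 945 \left(-867 + 161\right) = 945 \left(-706\right) = -667170$)
$\left(4956 - 3935\right) \left(3043 + G\right) = \left(4956 - 3935\right) \left(3043 - 667170\right) = 1021 \left(-664127\right) = -678073667$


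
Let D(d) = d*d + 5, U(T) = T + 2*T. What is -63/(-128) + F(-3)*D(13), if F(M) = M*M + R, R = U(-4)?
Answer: -66753/128 ≈ -521.51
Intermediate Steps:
U(T) = 3*T
R = -12 (R = 3*(-4) = -12)
F(M) = -12 + M² (F(M) = M*M - 12 = M² - 12 = -12 + M²)
D(d) = 5 + d² (D(d) = d² + 5 = 5 + d²)
-63/(-128) + F(-3)*D(13) = -63/(-128) + (-12 + (-3)²)*(5 + 13²) = -63*(-1/128) + (-12 + 9)*(5 + 169) = 63/128 - 3*174 = 63/128 - 522 = -66753/128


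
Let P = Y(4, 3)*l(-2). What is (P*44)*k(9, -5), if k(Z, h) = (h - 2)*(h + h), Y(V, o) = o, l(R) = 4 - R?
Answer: 55440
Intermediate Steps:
k(Z, h) = 2*h*(-2 + h) (k(Z, h) = (-2 + h)*(2*h) = 2*h*(-2 + h))
P = 18 (P = 3*(4 - 1*(-2)) = 3*(4 + 2) = 3*6 = 18)
(P*44)*k(9, -5) = (18*44)*(2*(-5)*(-2 - 5)) = 792*(2*(-5)*(-7)) = 792*70 = 55440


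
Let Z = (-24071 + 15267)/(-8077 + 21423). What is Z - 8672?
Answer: -57872658/6673 ≈ -8672.7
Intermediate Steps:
Z = -4402/6673 (Z = -8804/13346 = -8804*1/13346 = -4402/6673 ≈ -0.65967)
Z - 8672 = -4402/6673 - 8672 = -57872658/6673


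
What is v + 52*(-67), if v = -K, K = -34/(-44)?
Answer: -76665/22 ≈ -3484.8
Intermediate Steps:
K = 17/22 (K = -34*(-1/44) = 17/22 ≈ 0.77273)
v = -17/22 (v = -1*17/22 = -17/22 ≈ -0.77273)
v + 52*(-67) = -17/22 + 52*(-67) = -17/22 - 3484 = -76665/22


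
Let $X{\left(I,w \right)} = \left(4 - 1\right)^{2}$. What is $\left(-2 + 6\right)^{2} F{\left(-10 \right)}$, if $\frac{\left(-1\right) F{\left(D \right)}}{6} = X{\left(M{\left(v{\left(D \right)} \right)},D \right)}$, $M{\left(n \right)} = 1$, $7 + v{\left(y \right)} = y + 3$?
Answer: $-864$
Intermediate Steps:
$v{\left(y \right)} = -4 + y$ ($v{\left(y \right)} = -7 + \left(y + 3\right) = -7 + \left(3 + y\right) = -4 + y$)
$X{\left(I,w \right)} = 9$ ($X{\left(I,w \right)} = 3^{2} = 9$)
$F{\left(D \right)} = -54$ ($F{\left(D \right)} = \left(-6\right) 9 = -54$)
$\left(-2 + 6\right)^{2} F{\left(-10 \right)} = \left(-2 + 6\right)^{2} \left(-54\right) = 4^{2} \left(-54\right) = 16 \left(-54\right) = -864$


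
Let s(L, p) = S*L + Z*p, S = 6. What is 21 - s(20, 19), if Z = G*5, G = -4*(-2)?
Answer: -859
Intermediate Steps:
G = 8
Z = 40 (Z = 8*5 = 40)
s(L, p) = 6*L + 40*p
21 - s(20, 19) = 21 - (6*20 + 40*19) = 21 - (120 + 760) = 21 - 1*880 = 21 - 880 = -859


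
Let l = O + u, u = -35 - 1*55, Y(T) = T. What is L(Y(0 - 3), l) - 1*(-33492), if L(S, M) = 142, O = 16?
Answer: 33634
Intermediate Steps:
u = -90 (u = -35 - 55 = -90)
l = -74 (l = 16 - 90 = -74)
L(Y(0 - 3), l) - 1*(-33492) = 142 - 1*(-33492) = 142 + 33492 = 33634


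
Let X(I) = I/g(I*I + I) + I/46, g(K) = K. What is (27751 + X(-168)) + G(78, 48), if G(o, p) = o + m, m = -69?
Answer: 106612109/3841 ≈ 27756.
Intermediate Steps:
G(o, p) = -69 + o (G(o, p) = o - 69 = -69 + o)
X(I) = I/46 + I/(I + I**2) (X(I) = I/(I*I + I) + I/46 = I/(I**2 + I) + I*(1/46) = I/(I + I**2) + I/46 = I/46 + I/(I + I**2))
(27751 + X(-168)) + G(78, 48) = (27751 + (46 - 168*(1 - 168))/(46*(1 - 168))) + (-69 + 78) = (27751 + (1/46)*(46 - 168*(-167))/(-167)) + 9 = (27751 + (1/46)*(-1/167)*(46 + 28056)) + 9 = (27751 + (1/46)*(-1/167)*28102) + 9 = (27751 - 14051/3841) + 9 = 106577540/3841 + 9 = 106612109/3841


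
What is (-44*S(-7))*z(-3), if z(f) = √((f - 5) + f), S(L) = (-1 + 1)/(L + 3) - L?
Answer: -308*I*√11 ≈ -1021.5*I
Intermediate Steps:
S(L) = -L (S(L) = 0/(3 + L) - L = 0 - L = -L)
z(f) = √(-5 + 2*f) (z(f) = √((-5 + f) + f) = √(-5 + 2*f))
(-44*S(-7))*z(-3) = (-(-44)*(-7))*√(-5 + 2*(-3)) = (-44*7)*√(-5 - 6) = -308*I*√11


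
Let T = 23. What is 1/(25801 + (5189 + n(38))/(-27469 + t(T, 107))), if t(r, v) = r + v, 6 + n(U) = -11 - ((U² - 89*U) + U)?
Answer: 2103/54258959 ≈ 3.8759e-5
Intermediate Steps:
n(U) = -17 - U² + 88*U (n(U) = -6 + (-11 - ((U² - 89*U) + U)) = -6 + (-11 - (U² - 88*U)) = -6 + (-11 + (-U² + 88*U)) = -6 + (-11 - U² + 88*U) = -17 - U² + 88*U)
1/(25801 + (5189 + n(38))/(-27469 + t(T, 107))) = 1/(25801 + (5189 + (-17 - 1*38² + 88*38))/(-27469 + (23 + 107))) = 1/(25801 + (5189 + (-17 - 1*1444 + 3344))/(-27469 + 130)) = 1/(25801 + (5189 + (-17 - 1444 + 3344))/(-27339)) = 1/(25801 + (5189 + 1883)*(-1/27339)) = 1/(25801 + 7072*(-1/27339)) = 1/(25801 - 544/2103) = 1/(54258959/2103) = 2103/54258959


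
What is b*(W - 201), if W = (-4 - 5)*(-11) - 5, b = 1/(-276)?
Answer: 107/276 ≈ 0.38768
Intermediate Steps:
b = -1/276 ≈ -0.0036232
W = 94 (W = -9*(-11) - 5 = 99 - 5 = 94)
b*(W - 201) = -(94 - 201)/276 = -1/276*(-107) = 107/276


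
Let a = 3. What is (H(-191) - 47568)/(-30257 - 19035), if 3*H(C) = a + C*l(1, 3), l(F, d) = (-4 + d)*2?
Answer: 142319/147876 ≈ 0.96242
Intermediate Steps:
l(F, d) = -8 + 2*d
H(C) = 1 - 2*C/3 (H(C) = (3 + C*(-8 + 2*3))/3 = (3 + C*(-8 + 6))/3 = (3 + C*(-2))/3 = (3 - 2*C)/3 = 1 - 2*C/3)
(H(-191) - 47568)/(-30257 - 19035) = ((1 - 2/3*(-191)) - 47568)/(-30257 - 19035) = ((1 + 382/3) - 47568)/(-49292) = (385/3 - 47568)*(-1/49292) = -142319/3*(-1/49292) = 142319/147876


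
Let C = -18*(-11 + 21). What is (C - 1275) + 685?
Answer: -770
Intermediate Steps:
C = -180 (C = -18*10 = -180)
(C - 1275) + 685 = (-180 - 1275) + 685 = -1455 + 685 = -770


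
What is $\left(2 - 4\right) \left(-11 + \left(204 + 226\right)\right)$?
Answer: $-838$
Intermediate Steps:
$\left(2 - 4\right) \left(-11 + \left(204 + 226\right)\right) = - 2 \left(-11 + 430\right) = \left(-2\right) 419 = -838$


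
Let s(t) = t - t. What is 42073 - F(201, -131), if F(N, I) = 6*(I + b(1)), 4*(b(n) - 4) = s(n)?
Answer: 42835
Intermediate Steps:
s(t) = 0
b(n) = 4 (b(n) = 4 + (1/4)*0 = 4 + 0 = 4)
F(N, I) = 24 + 6*I (F(N, I) = 6*(I + 4) = 6*(4 + I) = 24 + 6*I)
42073 - F(201, -131) = 42073 - (24 + 6*(-131)) = 42073 - (24 - 786) = 42073 - 1*(-762) = 42073 + 762 = 42835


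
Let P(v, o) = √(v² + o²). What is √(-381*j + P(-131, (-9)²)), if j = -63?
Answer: √(24003 + √23722) ≈ 155.43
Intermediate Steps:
P(v, o) = √(o² + v²)
√(-381*j + P(-131, (-9)²)) = √(-381*(-63) + √(((-9)²)² + (-131)²)) = √(24003 + √(81² + 17161)) = √(24003 + √(6561 + 17161)) = √(24003 + √23722)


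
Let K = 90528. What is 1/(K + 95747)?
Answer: 1/186275 ≈ 5.3684e-6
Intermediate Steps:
1/(K + 95747) = 1/(90528 + 95747) = 1/186275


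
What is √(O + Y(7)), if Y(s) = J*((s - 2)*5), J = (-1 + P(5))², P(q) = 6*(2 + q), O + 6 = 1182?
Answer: √43201 ≈ 207.85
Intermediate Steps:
O = 1176 (O = -6 + 1182 = 1176)
P(q) = 12 + 6*q
J = 1681 (J = (-1 + (12 + 6*5))² = (-1 + (12 + 30))² = (-1 + 42)² = 41² = 1681)
Y(s) = -16810 + 8405*s (Y(s) = 1681*((s - 2)*5) = 1681*((-2 + s)*5) = 1681*(-10 + 5*s) = -16810 + 8405*s)
√(O + Y(7)) = √(1176 + (-16810 + 8405*7)) = √(1176 + (-16810 + 58835)) = √(1176 + 42025) = √43201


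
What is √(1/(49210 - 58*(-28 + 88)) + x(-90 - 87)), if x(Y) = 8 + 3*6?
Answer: 3*√6041344570/45730 ≈ 5.0990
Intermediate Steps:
x(Y) = 26 (x(Y) = 8 + 18 = 26)
√(1/(49210 - 58*(-28 + 88)) + x(-90 - 87)) = √(1/(49210 - 58*(-28 + 88)) + 26) = √(1/(49210 - 58*60) + 26) = √(1/(49210 - 3480) + 26) = √(1/45730 + 26) = √(1188981/45730) = 3*√6041344570/45730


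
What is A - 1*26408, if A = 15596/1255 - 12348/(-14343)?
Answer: -22624623312/857165 ≈ -26395.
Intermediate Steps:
A = 11390008/857165 (A = 15596*(1/1255) - 12348*(-1/14343) = 15596/1255 + 588/683 = 11390008/857165 ≈ 13.288)
A - 1*26408 = 11390008/857165 - 1*26408 = 11390008/857165 - 26408 = -22624623312/857165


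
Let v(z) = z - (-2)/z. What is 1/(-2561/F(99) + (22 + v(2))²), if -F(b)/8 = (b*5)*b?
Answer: 392040/245027561 ≈ 0.0016000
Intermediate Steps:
F(b) = -40*b² (F(b) = -8*b*5*b = -8*5*b*b = -40*b²)
v(z) = z + 2/z
1/(-2561/F(99) + (22 + v(2))²) = 1/(-2561/((-40*99²)) + (22 + (2 + 2/2))²) = 1/(-2561/((-40*9801)) + (22 + (2 + 2*(½)))²) = 1/(-2561/(-392040) + (22 + (2 + 1))²) = 1/(-2561*(-1/392040) + (22 + 3)²) = 1/(2561/392040 + 25²) = 1/(2561/392040 + 625) = 1/(245027561/392040) = 392040/245027561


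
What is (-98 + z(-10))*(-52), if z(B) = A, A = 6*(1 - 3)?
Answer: 5720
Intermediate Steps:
A = -12 (A = 6*(-2) = -12)
z(B) = -12
(-98 + z(-10))*(-52) = (-98 - 12)*(-52) = -110*(-52) = 5720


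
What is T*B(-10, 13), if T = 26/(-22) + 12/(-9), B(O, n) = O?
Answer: 830/33 ≈ 25.152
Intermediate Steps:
T = -83/33 (T = 26*(-1/22) + 12*(-⅑) = -13/11 - 4/3 = -83/33 ≈ -2.5152)
T*B(-10, 13) = -83/33*(-10) = 830/33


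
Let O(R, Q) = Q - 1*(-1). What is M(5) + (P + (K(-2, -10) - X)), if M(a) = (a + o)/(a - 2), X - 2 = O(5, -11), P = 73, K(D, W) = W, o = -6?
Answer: 212/3 ≈ 70.667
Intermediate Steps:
O(R, Q) = 1 + Q (O(R, Q) = Q + 1 = 1 + Q)
X = -8 (X = 2 + (1 - 11) = 2 - 10 = -8)
M(a) = (-6 + a)/(-2 + a) (M(a) = (a - 6)/(a - 2) = (-6 + a)/(-2 + a))
M(5) + (P + (K(-2, -10) - X)) = (-6 + 5)/(-2 + 5) + (73 + (-10 - 1*(-8))) = -1/3 + (73 + (-10 + 8)) = (⅓)*(-1) + (73 - 2) = -⅓ + 71 = 212/3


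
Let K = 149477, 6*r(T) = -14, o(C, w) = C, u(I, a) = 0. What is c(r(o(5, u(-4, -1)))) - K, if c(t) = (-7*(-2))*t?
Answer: -448529/3 ≈ -1.4951e+5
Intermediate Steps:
r(T) = -7/3 (r(T) = (1/6)*(-14) = -7/3)
c(t) = 14*t
c(r(o(5, u(-4, -1)))) - K = 14*(-7/3) - 1*149477 = -98/3 - 149477 = -448529/3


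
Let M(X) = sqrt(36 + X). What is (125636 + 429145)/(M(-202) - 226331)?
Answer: -125564138511/51225721727 - 554781*I*sqrt(166)/51225721727 ≈ -2.4512 - 0.00013954*I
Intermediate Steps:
(125636 + 429145)/(M(-202) - 226331) = (125636 + 429145)/(sqrt(36 - 202) - 226331) = 554781/(sqrt(-166) - 226331) = 554781/(I*sqrt(166) - 226331) = 554781/(-226331 + I*sqrt(166))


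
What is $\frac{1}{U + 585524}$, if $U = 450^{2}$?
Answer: $\frac{1}{788024} \approx 1.269 \cdot 10^{-6}$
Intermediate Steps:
$U = 202500$
$\frac{1}{U + 585524} = \frac{1}{202500 + 585524} = \frac{1}{788024}$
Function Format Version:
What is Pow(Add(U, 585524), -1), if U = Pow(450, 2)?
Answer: Rational(1, 788024) ≈ 1.2690e-6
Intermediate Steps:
U = 202500
Pow(Add(U, 585524), -1) = Pow(Add(202500, 585524), -1) = Pow(788024, -1) = Rational(1, 788024)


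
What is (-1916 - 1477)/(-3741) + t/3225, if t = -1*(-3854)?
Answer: 6779/3225 ≈ 2.1020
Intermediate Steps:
t = 3854
(-1916 - 1477)/(-3741) + t/3225 = (-1916 - 1477)/(-3741) + 3854/3225 = -3393*(-1/3741) + 3854*(1/3225) = 39/43 + 3854/3225 = 6779/3225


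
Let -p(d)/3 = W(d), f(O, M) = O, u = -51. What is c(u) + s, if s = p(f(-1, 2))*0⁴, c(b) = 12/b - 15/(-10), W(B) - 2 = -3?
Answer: 43/34 ≈ 1.2647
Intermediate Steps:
W(B) = -1 (W(B) = 2 - 3 = -1)
c(b) = 3/2 + 12/b (c(b) = 12/b - 15*(-⅒) = 12/b + 3/2 = 3/2 + 12/b)
p(d) = 3 (p(d) = -3*(-1) = 3)
s = 0 (s = 3*0⁴ = 3*0 = 0)
c(u) + s = (3/2 + 12/(-51)) + 0 = (3/2 + 12*(-1/51)) + 0 = (3/2 - 4/17) + 0 = 43/34 + 0 = 43/34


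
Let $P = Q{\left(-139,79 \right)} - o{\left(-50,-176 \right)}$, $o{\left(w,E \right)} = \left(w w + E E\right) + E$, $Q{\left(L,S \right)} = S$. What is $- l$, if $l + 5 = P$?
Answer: $33226$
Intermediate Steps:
$o{\left(w,E \right)} = E + E^{2} + w^{2}$ ($o{\left(w,E \right)} = \left(w^{2} + E^{2}\right) + E = \left(E^{2} + w^{2}\right) + E = E + E^{2} + w^{2}$)
$P = -33221$ ($P = 79 - \left(-176 + \left(-176\right)^{2} + \left(-50\right)^{2}\right) = 79 - \left(-176 + 30976 + 2500\right) = 79 - 33300 = -33221$)
$l = -33226$ ($l = -5 - 33221 = -33226$)
$- l = \left(-1\right) \left(-33226\right) = 33226$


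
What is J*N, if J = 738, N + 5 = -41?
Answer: -33948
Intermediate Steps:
N = -46 (N = -5 - 41 = -46)
J*N = 738*(-46) = -33948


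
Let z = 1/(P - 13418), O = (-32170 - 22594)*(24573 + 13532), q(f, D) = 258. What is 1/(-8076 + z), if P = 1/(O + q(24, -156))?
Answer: -28000440366117/226131558483542854 ≈ -0.00012382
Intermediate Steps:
O = -2086782220 (O = -54764*38105 = -2086782220)
P = -1/2086781962 (P = 1/(-2086782220 + 258) = 1/(-2086781962) = -1/2086781962 ≈ -4.7921e-10)
z = -2086781962/28000440366117 (z = 1/(-1/2086781962 - 13418) = 1/(-28000440366117/2086781962) = -2086781962/28000440366117 ≈ -7.4527e-5)
1/(-8076 + z) = 1/(-8076 - 2086781962/28000440366117) = 1/(-226131558483542854/28000440366117) = -28000440366117/226131558483542854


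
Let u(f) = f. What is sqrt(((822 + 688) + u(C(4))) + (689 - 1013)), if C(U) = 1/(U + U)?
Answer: sqrt(18978)/4 ≈ 34.440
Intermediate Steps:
C(U) = 1/(2*U)
sqrt(((822 + 688) + u(C(4))) + (689 - 1013)) = sqrt(((822 + 688) + (1/2)/4) + (689 - 1013)) = sqrt((1510 + (1/2)*(1/4)) - 324) = sqrt((1510 + 1/8) - 324) = sqrt(12081/8 - 324) = sqrt(9489/8) = sqrt(18978)/4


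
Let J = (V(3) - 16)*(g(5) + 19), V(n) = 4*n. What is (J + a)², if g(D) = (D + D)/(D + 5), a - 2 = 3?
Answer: 5625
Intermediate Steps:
a = 5 (a = 2 + 3 = 5)
g(D) = 2*D/(5 + D) (g(D) = (2*D)/(5 + D) = 2*D/(5 + D))
J = -80 (J = (4*3 - 16)*(2*5/(5 + 5) + 19) = (12 - 16)*(2*5/10 + 19) = -4*(2*5*(⅒) + 19) = -4*(1 + 19) = -4*20 = -80)
(J + a)² = (-80 + 5)² = (-75)² = 5625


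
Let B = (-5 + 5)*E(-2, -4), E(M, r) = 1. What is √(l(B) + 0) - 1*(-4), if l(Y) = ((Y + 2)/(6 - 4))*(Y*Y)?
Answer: 4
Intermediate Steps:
B = 0 (B = (-5 + 5)*1 = 0*1 = 0)
l(Y) = Y²*(1 + Y/2) (l(Y) = ((2 + Y)/2)*Y² = ((2 + Y)*(½))*Y² = (1 + Y/2)*Y² = Y²*(1 + Y/2))
√(l(B) + 0) - 1*(-4) = √((½)*0²*(2 + 0) + 0) - 1*(-4) = √((½)*0*2 + 0) + 4 = √(0 + 0) + 4 = √0 + 4 = 0 + 4 = 4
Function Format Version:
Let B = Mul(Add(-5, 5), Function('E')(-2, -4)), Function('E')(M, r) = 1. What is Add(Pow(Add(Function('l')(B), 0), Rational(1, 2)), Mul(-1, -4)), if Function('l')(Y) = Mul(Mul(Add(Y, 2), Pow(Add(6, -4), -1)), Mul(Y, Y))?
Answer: 4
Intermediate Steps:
B = 0 (B = Mul(Add(-5, 5), 1) = Mul(0, 1) = 0)
Function('l')(Y) = Mul(Pow(Y, 2), Add(1, Mul(Rational(1, 2), Y))) (Function('l')(Y) = Mul(Mul(Add(2, Y), Pow(2, -1)), Pow(Y, 2)) = Mul(Mul(Add(2, Y), Rational(1, 2)), Pow(Y, 2)) = Mul(Add(1, Mul(Rational(1, 2), Y)), Pow(Y, 2)) = Mul(Pow(Y, 2), Add(1, Mul(Rational(1, 2), Y))))
Add(Pow(Add(Function('l')(B), 0), Rational(1, 2)), Mul(-1, -4)) = Add(Pow(Add(Mul(Rational(1, 2), Pow(0, 2), Add(2, 0)), 0), Rational(1, 2)), Mul(-1, -4)) = Add(Pow(Add(Mul(Rational(1, 2), 0, 2), 0), Rational(1, 2)), 4) = Add(Pow(Add(0, 0), Rational(1, 2)), 4) = Add(Pow(0, Rational(1, 2)), 4) = Add(0, 4) = 4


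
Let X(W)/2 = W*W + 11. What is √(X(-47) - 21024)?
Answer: 2*I*√4146 ≈ 128.78*I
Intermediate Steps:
X(W) = 22 + 2*W² (X(W) = 2*(W*W + 11) = 2*(W² + 11) = 2*(11 + W²) = 22 + 2*W²)
√(X(-47) - 21024) = √((22 + 2*(-47)²) - 21024) = √((22 + 2*2209) - 21024) = √((22 + 4418) - 21024) = √(4440 - 21024) = √(-16584) = 2*I*√4146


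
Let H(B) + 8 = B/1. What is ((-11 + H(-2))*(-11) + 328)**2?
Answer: 312481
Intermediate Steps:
H(B) = -8 + B (H(B) = -8 + B/1 = -8 + B*1 = -8 + B)
((-11 + H(-2))*(-11) + 328)**2 = ((-11 + (-8 - 2))*(-11) + 328)**2 = ((-11 - 10)*(-11) + 328)**2 = (-21*(-11) + 328)**2 = (231 + 328)**2 = 559**2 = 312481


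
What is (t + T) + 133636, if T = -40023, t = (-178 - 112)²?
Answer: 177713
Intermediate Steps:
t = 84100 (t = (-290)² = 84100)
(t + T) + 133636 = (84100 - 40023) + 133636 = 44077 + 133636 = 177713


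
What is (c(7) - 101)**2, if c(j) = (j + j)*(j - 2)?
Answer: 961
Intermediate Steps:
c(j) = 2*j*(-2 + j) (c(j) = (2*j)*(-2 + j) = 2*j*(-2 + j))
(c(7) - 101)**2 = (2*7*(-2 + 7) - 101)**2 = (2*7*5 - 101)**2 = (70 - 101)**2 = (-31)**2 = 961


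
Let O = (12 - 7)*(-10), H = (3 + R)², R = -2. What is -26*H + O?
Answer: -76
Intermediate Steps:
H = 1 (H = (3 - 2)² = 1² = 1)
O = -50 (O = 5*(-10) = -50)
-26*H + O = -26*1 - 50 = -26 - 50 = -76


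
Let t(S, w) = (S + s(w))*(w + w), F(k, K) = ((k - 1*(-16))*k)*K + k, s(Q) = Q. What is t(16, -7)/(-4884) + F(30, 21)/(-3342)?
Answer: -3923993/453398 ≈ -8.6546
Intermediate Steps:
F(k, K) = k + K*k*(16 + k) (F(k, K) = ((k + 16)*k)*K + k = ((16 + k)*k)*K + k = (k*(16 + k))*K + k = K*k*(16 + k) + k = k + K*k*(16 + k))
t(S, w) = 2*w*(S + w) (t(S, w) = (S + w)*(w + w) = (S + w)*(2*w) = 2*w*(S + w))
t(16, -7)/(-4884) + F(30, 21)/(-3342) = (2*(-7)*(16 - 7))/(-4884) + (30*(1 + 16*21 + 21*30))/(-3342) = (2*(-7)*9)*(-1/4884) + (30*(1 + 336 + 630))*(-1/3342) = -126*(-1/4884) + (30*967)*(-1/3342) = 21/814 + 29010*(-1/3342) = 21/814 - 4835/557 = -3923993/453398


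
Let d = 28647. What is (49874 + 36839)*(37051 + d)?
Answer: 5696870674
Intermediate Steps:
(49874 + 36839)*(37051 + d) = (49874 + 36839)*(37051 + 28647) = 86713*65698 = 5696870674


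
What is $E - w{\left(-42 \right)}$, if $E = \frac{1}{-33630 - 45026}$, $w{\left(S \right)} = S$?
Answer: $\frac{3303551}{78656} \approx 42.0$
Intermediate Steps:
$E = - \frac{1}{78656}$ ($E = \frac{1}{-78656} = - \frac{1}{78656} \approx -1.2714 \cdot 10^{-5}$)
$E - w{\left(-42 \right)} = - \frac{1}{78656} - -42 = - \frac{1}{78656} + 42 = \frac{3303551}{78656}$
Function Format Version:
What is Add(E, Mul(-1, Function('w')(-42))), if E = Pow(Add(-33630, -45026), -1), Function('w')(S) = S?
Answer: Rational(3303551, 78656) ≈ 42.000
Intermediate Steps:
E = Rational(-1, 78656) (E = Pow(-78656, -1) = Rational(-1, 78656) ≈ -1.2714e-5)
Add(E, Mul(-1, Function('w')(-42))) = Add(Rational(-1, 78656), Mul(-1, -42)) = Add(Rational(-1, 78656), 42) = Rational(3303551, 78656)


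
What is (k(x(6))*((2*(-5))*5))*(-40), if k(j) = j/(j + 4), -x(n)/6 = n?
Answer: 2250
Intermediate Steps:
x(n) = -6*n
k(j) = j/(4 + j)
(k(x(6))*((2*(-5))*5))*(-40) = (((-6*6)/(4 - 6*6))*((2*(-5))*5))*(-40) = ((-36/(4 - 36))*(-10*5))*(-40) = (-36/(-32)*(-50))*(-40) = (-36*(-1/32)*(-50))*(-40) = ((9/8)*(-50))*(-40) = -225/4*(-40) = 2250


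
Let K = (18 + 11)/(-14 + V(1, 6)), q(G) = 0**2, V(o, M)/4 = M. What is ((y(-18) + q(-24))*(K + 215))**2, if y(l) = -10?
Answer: 4748041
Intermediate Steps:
V(o, M) = 4*M
q(G) = 0
K = 29/10 (K = (18 + 11)/(-14 + 4*6) = 29/(-14 + 24) = 29/10 ≈ 2.9000)
((y(-18) + q(-24))*(K + 215))**2 = ((-10 + 0)*(29/10 + 215))**2 = (-10*2179/10)**2 = (-2179)**2 = 4748041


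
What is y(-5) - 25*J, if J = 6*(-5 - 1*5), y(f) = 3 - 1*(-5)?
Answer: 1508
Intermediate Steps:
y(f) = 8 (y(f) = 3 + 5 = 8)
J = -60 (J = 6*(-5 - 5) = 6*(-10) = -60)
y(-5) - 25*J = 8 - 25*(-60) = 8 + 1500 = 1508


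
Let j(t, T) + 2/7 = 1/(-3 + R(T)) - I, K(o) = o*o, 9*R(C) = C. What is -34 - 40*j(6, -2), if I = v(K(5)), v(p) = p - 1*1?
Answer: 192818/203 ≈ 949.84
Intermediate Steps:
R(C) = C/9
K(o) = o**2
v(p) = -1 + p (v(p) = p - 1 = -1 + p)
I = 24 (I = -1 + 5**2 = -1 + 25 = 24)
j(t, T) = -170/7 + 1/(-3 + T/9) (j(t, T) = -2/7 + (1/(-3 + T/9) - 1*24) = -2/7 + (1/(-3 + T/9) - 24) = -2/7 + (-24 + 1/(-3 + T/9)) = -170/7 + 1/(-3 + T/9))
-34 - 40*j(6, -2) = -34 - 40*(4653 - 170*(-2))/(7*(-27 - 2)) = -34 - 40*(4653 + 340)/(7*(-29)) = -34 - 40*(-1)*4993/(7*29) = -34 - 40*(-4993/203) = -34 + 199720/203 = 192818/203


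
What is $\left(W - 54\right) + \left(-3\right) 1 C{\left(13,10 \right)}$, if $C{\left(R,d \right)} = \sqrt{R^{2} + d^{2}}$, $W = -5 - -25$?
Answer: $-34 - 3 \sqrt{269} \approx -83.204$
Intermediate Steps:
$W = 20$ ($W = -5 + 25 = 20$)
$\left(W - 54\right) + \left(-3\right) 1 C{\left(13,10 \right)} = \left(20 - 54\right) + \left(-3\right) 1 \sqrt{13^{2} + 10^{2}} = -34 - 3 \sqrt{169 + 100} = -34 - 3 \sqrt{269}$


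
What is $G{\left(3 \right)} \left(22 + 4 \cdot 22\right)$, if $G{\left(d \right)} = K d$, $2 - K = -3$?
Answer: $1650$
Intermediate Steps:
$K = 5$ ($K = 2 - -3 = 2 + 3 = 5$)
$G{\left(d \right)} = 5 d$
$G{\left(3 \right)} \left(22 + 4 \cdot 22\right) = 5 \cdot 3 \left(22 + 4 \cdot 22\right) = 15 \left(22 + 88\right) = 15 \cdot 110 = 1650$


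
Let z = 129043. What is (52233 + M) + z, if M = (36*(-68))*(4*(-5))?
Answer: 230236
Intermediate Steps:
M = 48960 (M = -2448*(-20) = 48960)
(52233 + M) + z = (52233 + 48960) + 129043 = 101193 + 129043 = 230236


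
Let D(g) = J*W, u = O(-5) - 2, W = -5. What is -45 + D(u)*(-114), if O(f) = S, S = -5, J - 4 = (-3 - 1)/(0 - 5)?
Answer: 2691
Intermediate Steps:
J = 24/5 (J = 4 + (-3 - 1)/(0 - 5) = 4 - 4/(-5) = 4 - 4*(-⅕) = 4 + ⅘ = 24/5 ≈ 4.8000)
O(f) = -5
u = -7 (u = -5 - 2 = -7)
D(g) = -24 (D(g) = (24/5)*(-5) = -24)
-45 + D(u)*(-114) = -45 - 24*(-114) = -45 + 2736 = 2691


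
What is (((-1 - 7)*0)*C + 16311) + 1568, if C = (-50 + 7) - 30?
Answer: 17879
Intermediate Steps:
C = -73 (C = -43 - 30 = -73)
(((-1 - 7)*0)*C + 16311) + 1568 = (((-1 - 7)*0)*(-73) + 16311) + 1568 = (-8*0*(-73) + 16311) + 1568 = (0*(-73) + 16311) + 1568 = (0 + 16311) + 1568 = 16311 + 1568 = 17879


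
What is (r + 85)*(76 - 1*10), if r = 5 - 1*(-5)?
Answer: 6270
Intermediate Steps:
r = 10 (r = 5 + 5 = 10)
(r + 85)*(76 - 1*10) = (10 + 85)*(76 - 1*10) = 95*(76 - 10) = 95*66 = 6270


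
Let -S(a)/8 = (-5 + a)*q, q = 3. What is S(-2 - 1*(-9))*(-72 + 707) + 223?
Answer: -30257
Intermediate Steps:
S(a) = 120 - 24*a (S(a) = -8*(-5 + a)*3 = -8*(-15 + 3*a) = 120 - 24*a)
S(-2 - 1*(-9))*(-72 + 707) + 223 = (120 - 24*(-2 - 1*(-9)))*(-72 + 707) + 223 = (120 - 24*(-2 + 9))*635 + 223 = (120 - 24*7)*635 + 223 = (120 - 168)*635 + 223 = -48*635 + 223 = -30480 + 223 = -30257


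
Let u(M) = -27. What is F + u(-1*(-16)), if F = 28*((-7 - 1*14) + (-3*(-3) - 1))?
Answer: -391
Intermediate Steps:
F = -364 (F = 28*((-7 - 14) + (9 - 1)) = 28*(-21 + 8) = 28*(-13) = -364)
F + u(-1*(-16)) = -364 - 27 = -391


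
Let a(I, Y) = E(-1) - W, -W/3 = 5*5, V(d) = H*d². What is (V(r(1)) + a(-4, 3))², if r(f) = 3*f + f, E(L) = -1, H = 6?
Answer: 28900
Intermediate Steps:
r(f) = 4*f
V(d) = 6*d²
W = -75 (W = -15*5 = -3*25 = -75)
a(I, Y) = 74 (a(I, Y) = -1 - 1*(-75) = -1 + 75 = 74)
(V(r(1)) + a(-4, 3))² = (6*(4*1)² + 74)² = (6*4² + 74)² = (6*16 + 74)² = (96 + 74)² = 170² = 28900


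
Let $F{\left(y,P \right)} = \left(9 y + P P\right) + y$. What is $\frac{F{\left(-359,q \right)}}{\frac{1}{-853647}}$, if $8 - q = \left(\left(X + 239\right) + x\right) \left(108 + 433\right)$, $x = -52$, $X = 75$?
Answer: $-17148507535086402$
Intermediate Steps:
$q = -141734$ ($q = 8 - \left(\left(75 + 239\right) - 52\right) \left(108 + 433\right) = 8 - \left(314 - 52\right) 541 = 8 - 262 \cdot 541 = 8 - 141742 = -141734$)
$F{\left(y,P \right)} = P^{2} + 10 y$ ($F{\left(y,P \right)} = \left(9 y + P^{2}\right) + y = \left(P^{2} + 9 y\right) + y = P^{2} + 10 y$)
$\frac{F{\left(-359,q \right)}}{\frac{1}{-853647}} = \frac{\left(-141734\right)^{2} + 10 \left(-359\right)}{\frac{1}{-853647}} = \frac{20088526756 - 3590}{- \frac{1}{853647}} = 20088523166 \left(-853647\right) = -17148507535086402$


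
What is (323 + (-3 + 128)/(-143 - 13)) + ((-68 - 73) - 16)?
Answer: 25771/156 ≈ 165.20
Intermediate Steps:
(323 + (-3 + 128)/(-143 - 13)) + ((-68 - 73) - 16) = (323 + 125/(-156)) + (-141 - 16) = (323 + 125*(-1/156)) - 157 = (323 - 125/156) - 157 = 50263/156 - 157 = 25771/156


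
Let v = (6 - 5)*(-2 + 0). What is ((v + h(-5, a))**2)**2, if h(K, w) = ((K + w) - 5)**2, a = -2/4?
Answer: 35152125121/256 ≈ 1.3731e+8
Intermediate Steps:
a = -1/2 (a = -2*1/4 = -1/2 ≈ -0.50000)
h(K, w) = (-5 + K + w)**2
v = -2 (v = 1*(-2) = -2)
((v + h(-5, a))**2)**2 = ((-2 + (-5 - 5 - 1/2)**2)**2)**2 = ((-2 + (-21/2)**2)**2)**2 = ((-2 + 441/4)**2)**2 = ((433/4)**2)**2 = (187489/16)**2 = 35152125121/256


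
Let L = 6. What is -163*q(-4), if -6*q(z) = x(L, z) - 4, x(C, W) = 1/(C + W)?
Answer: -1141/12 ≈ -95.083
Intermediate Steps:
q(z) = 2/3 - 1/(6*(6 + z)) (q(z) = -(1/(6 + z) - 4)/6 = -(-4 + 1/(6 + z))/6 = 2/3 - 1/(6*(6 + z)))
-163*q(-4) = -163*(23 + 4*(-4))/(6*(6 - 4)) = -163*(23 - 16)/(6*2) = -163*7/(6*2) = -163*7/12 = -1141/12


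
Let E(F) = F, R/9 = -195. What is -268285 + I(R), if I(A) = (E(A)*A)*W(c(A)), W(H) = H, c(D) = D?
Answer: -5405712160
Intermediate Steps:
R = -1755 (R = 9*(-195) = -1755)
I(A) = A**3 (I(A) = (A*A)*A = A**2*A = A**3)
-268285 + I(R) = -268285 + (-1755)**3 = -268285 - 5405443875 = -5405712160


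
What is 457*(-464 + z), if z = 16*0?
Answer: -212048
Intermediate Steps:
z = 0
457*(-464 + z) = 457*(-464 + 0) = 457*(-464) = -212048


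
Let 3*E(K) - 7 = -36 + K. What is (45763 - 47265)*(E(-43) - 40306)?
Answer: 60575660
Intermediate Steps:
E(K) = -29/3 + K/3 (E(K) = 7/3 + (-36 + K)/3 = 7/3 + (-12 + K/3) = -29/3 + K/3)
(45763 - 47265)*(E(-43) - 40306) = (45763 - 47265)*((-29/3 + (1/3)*(-43)) - 40306) = -1502*((-29/3 - 43/3) - 40306) = -1502*(-24 - 40306) = -1502*(-40330) = 60575660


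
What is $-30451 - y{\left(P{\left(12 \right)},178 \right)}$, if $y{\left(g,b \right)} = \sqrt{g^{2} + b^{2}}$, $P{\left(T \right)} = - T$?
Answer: $-30451 - 2 \sqrt{7957} \approx -30629.0$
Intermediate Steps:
$y{\left(g,b \right)} = \sqrt{b^{2} + g^{2}}$
$-30451 - y{\left(P{\left(12 \right)},178 \right)} = -30451 - \sqrt{178^{2} + \left(\left(-1\right) 12\right)^{2}} = -30451 - \sqrt{31684 + \left(-12\right)^{2}} = -30451 - \sqrt{31684 + 144} = -30451 - \sqrt{31828} = -30451 - 2 \sqrt{7957}$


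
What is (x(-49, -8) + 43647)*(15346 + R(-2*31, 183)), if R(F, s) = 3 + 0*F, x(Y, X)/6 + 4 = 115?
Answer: 680160237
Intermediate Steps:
x(Y, X) = 666 (x(Y, X) = -24 + 6*115 = -24 + 690 = 666)
R(F, s) = 3 (R(F, s) = 3 + 0 = 3)
(x(-49, -8) + 43647)*(15346 + R(-2*31, 183)) = (666 + 43647)*(15346 + 3) = 44313*15349 = 680160237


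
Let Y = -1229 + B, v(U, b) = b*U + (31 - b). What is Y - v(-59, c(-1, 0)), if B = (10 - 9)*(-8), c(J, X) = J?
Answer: -1328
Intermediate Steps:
v(U, b) = 31 - b + U*b (v(U, b) = U*b + (31 - b) = 31 - b + U*b)
B = -8 (B = 1*(-8) = -8)
Y = -1237 (Y = -1229 - 8 = -1237)
Y - v(-59, c(-1, 0)) = -1237 - (31 - 1*(-1) - 59*(-1)) = -1237 - (31 + 1 + 59) = -1237 - 1*91 = -1237 - 91 = -1328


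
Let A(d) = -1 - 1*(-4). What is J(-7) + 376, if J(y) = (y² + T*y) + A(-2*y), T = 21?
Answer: 281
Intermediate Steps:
A(d) = 3 (A(d) = -1 + 4 = 3)
J(y) = 3 + y² + 21*y (J(y) = (y² + 21*y) + 3 = 3 + y² + 21*y)
J(-7) + 376 = (3 + (-7)² + 21*(-7)) + 376 = (3 + 49 - 147) + 376 = -95 + 376 = 281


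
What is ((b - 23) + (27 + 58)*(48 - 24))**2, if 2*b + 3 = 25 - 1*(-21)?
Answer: 16621929/4 ≈ 4.1555e+6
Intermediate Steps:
b = 43/2 (b = -3/2 + (25 - 1*(-21))/2 = -3/2 + (25 + 21)/2 = -3/2 + (1/2)*46 = -3/2 + 23 = 43/2 ≈ 21.500)
((b - 23) + (27 + 58)*(48 - 24))**2 = ((43/2 - 23) + (27 + 58)*(48 - 24))**2 = (-3/2 + 85*24)**2 = (-3/2 + 2040)**2 = (4077/2)**2 = 16621929/4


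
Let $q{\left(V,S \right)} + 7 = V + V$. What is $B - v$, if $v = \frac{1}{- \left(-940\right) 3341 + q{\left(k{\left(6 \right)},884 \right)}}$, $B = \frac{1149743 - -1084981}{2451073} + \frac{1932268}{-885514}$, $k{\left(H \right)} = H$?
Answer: $- \frac{4329635776622592391}{3408212796941442245} \approx -1.2704$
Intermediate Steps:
$q{\left(V,S \right)} = -7 + 2 V$ ($q{\left(V,S \right)} = -7 + \left(V + V\right) = -7 + 2 V$)
$B = - \frac{1378625267714}{1085229728261}$ ($B = \left(1149743 + 1084981\right) \frac{1}{2451073} + 1932268 \left(- \frac{1}{885514}\right) = 2234724 \cdot \frac{1}{2451073} - \frac{966134}{442757} = \frac{2234724}{2451073} - \frac{966134}{442757} = - \frac{1378625267714}{1085229728261} \approx -1.2704$)
$v = \frac{1}{3140545}$ ($v = \frac{1}{- \left(-940\right) 3341 + \left(-7 + 2 \cdot 6\right)} = \frac{1}{\left(-1\right) \left(-3140540\right) + \left(-7 + 12\right)} = \frac{1}{3140540 + 5} = \frac{1}{3140545} \approx 3.1842 \cdot 10^{-7}$)
$B - v = - \frac{1378625267714}{1085229728261} - \frac{1}{3140545} = - \frac{4329635776622592391}{3408212796941442245}$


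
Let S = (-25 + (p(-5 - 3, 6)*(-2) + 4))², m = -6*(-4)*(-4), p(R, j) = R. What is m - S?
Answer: -121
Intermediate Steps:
m = -96 (m = 24*(-4) = -96)
S = 25 (S = (-25 + ((-5 - 3)*(-2) + 4))² = (-25 + (-8*(-2) + 4))² = (-25 + (16 + 4))² = (-25 + 20)² = (-5)² = 25)
m - S = -96 - 1*25 = -96 - 25 = -121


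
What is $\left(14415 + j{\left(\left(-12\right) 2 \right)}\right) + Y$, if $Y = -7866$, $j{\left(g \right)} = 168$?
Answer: $6717$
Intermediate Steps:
$\left(14415 + j{\left(\left(-12\right) 2 \right)}\right) + Y = \left(14415 + 168\right) - 7866 = 14583 - 7866 = 6717$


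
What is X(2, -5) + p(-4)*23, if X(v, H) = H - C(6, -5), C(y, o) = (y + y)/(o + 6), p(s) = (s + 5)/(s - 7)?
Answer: -210/11 ≈ -19.091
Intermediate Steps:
p(s) = (5 + s)/(-7 + s)
C(y, o) = 2*y/(6 + o) (C(y, o) = (2*y)/(6 + o) = 2*y/(6 + o))
X(v, H) = -12 + H (X(v, H) = H - 2*6/(6 - 5) = H - 2*6/1 = H - 2*6 = H - 1*12 = H - 12 = -12 + H)
X(2, -5) + p(-4)*23 = (-12 - 5) + ((5 - 4)/(-7 - 4))*23 = -17 + (1/(-11))*23 = -17 - 1/11*1*23 = -17 - 1/11*23 = -17 - 23/11 = -210/11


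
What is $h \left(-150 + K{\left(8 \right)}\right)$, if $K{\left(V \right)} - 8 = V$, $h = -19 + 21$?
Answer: $-268$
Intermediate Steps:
$h = 2$
$K{\left(V \right)} = 8 + V$
$h \left(-150 + K{\left(8 \right)}\right) = 2 \left(-150 + \left(8 + 8\right)\right) = 2 \left(-150 + 16\right) = 2 \left(-134\right) = -268$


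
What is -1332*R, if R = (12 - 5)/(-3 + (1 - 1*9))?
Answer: 9324/11 ≈ 847.64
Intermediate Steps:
R = -7/11 (R = 7/(-3 + (1 - 9)) = 7/(-3 - 8) = 7/(-11) = 7*(-1/11) = -7/11 ≈ -0.63636)
-1332*R = -1332*(-7/11) = 9324/11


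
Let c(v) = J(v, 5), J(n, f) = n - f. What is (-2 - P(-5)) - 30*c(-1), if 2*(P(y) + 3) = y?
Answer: 367/2 ≈ 183.50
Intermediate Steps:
P(y) = -3 + y/2
c(v) = -5 + v (c(v) = v - 1*5 = v - 5 = -5 + v)
(-2 - P(-5)) - 30*c(-1) = (-2 - (-3 + (½)*(-5))) - 30*(-5 - 1) = (-2 - (-3 - 5/2)) - 30*(-6) = (-2 - 1*(-11/2)) + 180 = (-2 + 11/2) + 180 = 7/2 + 180 = 367/2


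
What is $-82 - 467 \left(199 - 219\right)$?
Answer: $9258$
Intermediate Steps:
$-82 - 467 \left(199 - 219\right) = -82 - -9340 = -82 + 9340 = 9258$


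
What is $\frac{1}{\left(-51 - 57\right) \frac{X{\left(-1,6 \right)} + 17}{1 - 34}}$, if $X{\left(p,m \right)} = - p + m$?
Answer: $\frac{11}{864} \approx 0.012731$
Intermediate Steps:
$X{\left(p,m \right)} = m - p$
$\frac{1}{\left(-51 - 57\right) \frac{X{\left(-1,6 \right)} + 17}{1 - 34}} = \frac{1}{\left(-51 - 57\right) \frac{\left(6 - -1\right) + 17}{1 - 34}} = \frac{1}{\left(-51 - 57\right) \frac{\left(6 + 1\right) + 17}{-33}} = \frac{1}{\left(-108\right) \left(7 + 17\right) \left(- \frac{1}{33}\right)} = \frac{1}{\left(-108\right) 24 \left(- \frac{1}{33}\right)} = \frac{1}{\left(-108\right) \left(- \frac{8}{11}\right)} = \frac{1}{\frac{864}{11}} = \frac{11}{864}$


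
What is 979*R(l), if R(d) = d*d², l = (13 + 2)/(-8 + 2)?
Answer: -122375/8 ≈ -15297.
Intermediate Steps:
l = -5/2 (l = 15/(-6) = 15*(-⅙) = -5/2 ≈ -2.5000)
R(d) = d³
979*R(l) = 979*(-5/2)³ = 979*(-125/8) = -122375/8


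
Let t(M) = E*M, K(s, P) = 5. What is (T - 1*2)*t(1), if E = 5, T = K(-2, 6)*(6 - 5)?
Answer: 15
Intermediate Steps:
T = 5 (T = 5*(6 - 5) = 5*1 = 5)
t(M) = 5*M
(T - 1*2)*t(1) = (5 - 1*2)*(5*1) = (5 - 2)*5 = 3*5 = 15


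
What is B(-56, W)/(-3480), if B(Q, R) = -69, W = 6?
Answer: 23/1160 ≈ 0.019828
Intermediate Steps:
B(-56, W)/(-3480) = -69/(-3480) = -69*(-1/3480) = 23/1160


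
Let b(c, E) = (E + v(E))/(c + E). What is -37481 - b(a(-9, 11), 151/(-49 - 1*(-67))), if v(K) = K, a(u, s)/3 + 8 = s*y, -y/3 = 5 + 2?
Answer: -478069853/12755 ≈ -37481.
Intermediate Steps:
y = -21 (y = -3*(5 + 2) = -3*7 = -21)
a(u, s) = -24 - 63*s (a(u, s) = -24 + 3*(s*(-21)) = -24 + 3*(-21*s) = -24 - 63*s)
b(c, E) = 2*E/(E + c) (b(c, E) = (E + E)/(c + E) = (2*E)/(E + c) = 2*E/(E + c))
-37481 - b(a(-9, 11), 151/(-49 - 1*(-67))) = -37481 - 2*151/(-49 - 1*(-67))/(151/(-49 - 1*(-67)) + (-24 - 63*11)) = -37481 - 2*151/(-49 + 67)/(151/(-49 + 67) + (-24 - 693)) = -37481 - 2*151/18/(151/18 - 717) = -37481 - 2*151*(1/18)/(151*(1/18) - 717) = -37481 - 2*151/(18*(151/18 - 717)) = -37481 - 2*151/(18*(-12755/18)) = -37481 - 2*151*(-18)/(18*12755) = -37481 - 1*(-302/12755) = -37481 + 302/12755 = -478069853/12755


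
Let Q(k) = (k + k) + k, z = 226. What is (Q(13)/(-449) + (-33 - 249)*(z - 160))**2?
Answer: 69836557507929/201601 ≈ 3.4641e+8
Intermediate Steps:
Q(k) = 3*k (Q(k) = 2*k + k = 3*k)
(Q(13)/(-449) + (-33 - 249)*(z - 160))**2 = ((3*13)/(-449) + (-33 - 249)*(226 - 160))**2 = (39*(-1/449) - 282*66)**2 = (-39/449 - 18612)**2 = (-8356827/449)**2 = 69836557507929/201601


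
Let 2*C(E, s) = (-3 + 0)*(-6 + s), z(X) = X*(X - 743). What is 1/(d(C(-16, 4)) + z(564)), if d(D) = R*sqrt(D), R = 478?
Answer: -8413/849285707 - 239*sqrt(3)/5095714242 ≈ -9.9872e-6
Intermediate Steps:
z(X) = X*(-743 + X)
C(E, s) = 9 - 3*s/2 (C(E, s) = ((-3 + 0)*(-6 + s))/2 = (-3*(-6 + s))/2 = (18 - 3*s)/2 = 9 - 3*s/2)
d(D) = 478*sqrt(D)
1/(d(C(-16, 4)) + z(564)) = 1/(478*sqrt(9 - 3/2*4) + 564*(-743 + 564)) = 1/(478*sqrt(9 - 6) + 564*(-179)) = 1/(478*sqrt(3) - 100956) = 1/(-100956 + 478*sqrt(3))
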